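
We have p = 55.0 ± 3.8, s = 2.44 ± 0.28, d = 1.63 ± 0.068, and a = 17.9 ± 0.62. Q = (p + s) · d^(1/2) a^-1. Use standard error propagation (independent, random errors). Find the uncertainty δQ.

Let u = p + s = 57.4. δu = √(δp² + δs²) = √(14.4 + 0.0784) = 3.81, so δu/u = 0.0663.
Q is then a monomial in u, d, a:
δQ/Q = √((δu/u)² + (½·δd/d)² + (-1·δa/a)²) = √(0.00440 + 0.000435 + 0.00120) = 0.0777
Q = 4.10, so δQ = 0.0777 × 4.10 = 0.318.

0.318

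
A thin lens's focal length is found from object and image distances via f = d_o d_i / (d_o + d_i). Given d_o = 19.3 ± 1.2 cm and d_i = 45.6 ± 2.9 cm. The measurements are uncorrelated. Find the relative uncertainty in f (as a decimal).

0.0476

∂f/∂d_o = (d_i/(d_o+d_i))² = 0.494;  ∂f/∂d_i = (d_o/(d_o+d_i))² = 0.0884
δf = √((∂f/∂d_o · δd_o)² + (∂f/∂d_i · δd_i)²) = √(0.351 + 0.0658) = 0.646 cm
f = 13.6 cm, so δf/f = 0.646/13.6 = 0.0476.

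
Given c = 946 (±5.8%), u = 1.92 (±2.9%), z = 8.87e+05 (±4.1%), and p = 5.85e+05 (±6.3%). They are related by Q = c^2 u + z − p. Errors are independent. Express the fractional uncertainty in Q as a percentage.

10.5%

Let w = c^2·u = 1.72e+06. δw/w = √((2·δc/c)² + (1·δu/u)²) = √(0.0135 + 0.000841) = 0.120, so δw = 2.05e+05.
Q = w + z − p: δQ = √(δw² + δz² + δp²) = √(4.22e+10 + 1.32e+09 + 1.36e+09) = 2.12e+05
Q = 2.02e+06, so δQ/Q = 2.12e+05/2.02e+06 = 0.105.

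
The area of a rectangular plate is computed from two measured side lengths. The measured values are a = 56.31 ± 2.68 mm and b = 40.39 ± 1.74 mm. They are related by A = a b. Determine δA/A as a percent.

Products/powers → add relative errors in quadrature, weighted by exponent:
  (1·δa/a)² = (1×0.0476)² = 0.00227;  (1·δb/b)² = (1×0.0431)² = 0.00186
δA/A = √(0.00412) = 0.0642

6.42%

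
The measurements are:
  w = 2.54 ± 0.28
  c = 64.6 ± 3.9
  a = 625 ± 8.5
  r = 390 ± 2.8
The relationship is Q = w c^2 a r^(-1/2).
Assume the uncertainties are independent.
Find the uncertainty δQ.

55000

Relative error in a monomial: (δQ/Q)² = Σ (nᵢ · δxᵢ/xᵢ)².
  (1·δw/w)² = (1×0.110)² = 0.0122;  (2·δc/c)² = (2×0.0604)² = 0.0146;  (1·δa/a)² = (1×0.0136)² = 0.000185;  (−½·δr/r)² = (-0.5×0.00718)² = 1.29e-05
δQ/Q = √(0.0269) = 0.164
Q = 3.35e+05, so δQ = 0.164 × 3.35e+05 = 55000.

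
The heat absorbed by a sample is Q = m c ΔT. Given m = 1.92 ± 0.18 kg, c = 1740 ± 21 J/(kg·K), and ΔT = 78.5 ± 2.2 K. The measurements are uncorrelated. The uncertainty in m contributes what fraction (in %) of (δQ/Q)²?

(δQ/Q)² = (1·δm/m)² + (1·δc/c)² + (1·δΔT/ΔT)²
  m term: (1×0.0938)² = 0.00879
  c term: (1×0.0121)² = 0.000146
  ΔT term: (1×0.0280)² = 0.000785
Total = 0.00972. Share from m = 0.00879/0.00972 = 0.904.

90.4%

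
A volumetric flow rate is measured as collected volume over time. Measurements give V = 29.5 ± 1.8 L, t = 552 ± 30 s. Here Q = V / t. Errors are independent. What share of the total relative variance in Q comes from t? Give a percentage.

(δQ/Q)² = (1·δV/V)² + (-1·δt/t)²
  V term: (1×0.0610)² = 0.00372
  t term: (-1×0.0543)² = 0.00295
Total = 0.00668. Share from t = 0.00295/0.00668 = 0.442.

44.2%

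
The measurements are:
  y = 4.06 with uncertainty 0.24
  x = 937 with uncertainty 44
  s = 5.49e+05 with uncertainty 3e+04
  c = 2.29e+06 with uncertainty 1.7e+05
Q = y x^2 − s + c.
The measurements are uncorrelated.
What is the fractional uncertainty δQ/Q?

Let p = y·x^2 = 3.56e+06. δp/p = √((1·δy/y)² + (2·δx/x)²) = √(0.00349 + 0.00882) = 0.111, so δp = 3.96e+05.
Q = p − s + c: δQ = √(δp² + δs² + δc²) = √(1.56e+11 + 9e+08 + 2.89e+10) = 4.32e+05
Q = 5.31e+06, so δQ/Q = 4.32e+05/5.31e+06 = 0.0813.

0.0813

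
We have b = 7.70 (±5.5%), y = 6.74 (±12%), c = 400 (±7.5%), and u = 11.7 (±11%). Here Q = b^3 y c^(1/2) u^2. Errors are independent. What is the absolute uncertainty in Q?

2.55e+06

Relative error in a monomial: (δQ/Q)² = Σ (nᵢ · δxᵢ/xᵢ)².
  (3·δb/b)² = (3×0.0550)² = 0.0272;  (1·δy/y)² = (1×0.120)² = 0.0144;  (½·δc/c)² = (0.5×0.0750)² = 0.00141;  (2·δu/u)² = (2×0.110)² = 0.0484
δQ/Q = √(0.0914) = 0.302
Q = 8.42e+06, so δQ = 0.302 × 8.42e+06 = 2.55e+06.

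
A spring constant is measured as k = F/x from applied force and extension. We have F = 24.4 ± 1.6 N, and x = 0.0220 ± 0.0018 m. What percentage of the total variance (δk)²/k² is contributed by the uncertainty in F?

39.1%

(δk/k)² = (1·δF/F)² + (-1·δx/x)²
  F term: (1×0.0656)² = 0.00430
  x term: (-1×0.0818)² = 0.00669
Total = 0.0110. Share from F = 0.00430/0.0110 = 0.391.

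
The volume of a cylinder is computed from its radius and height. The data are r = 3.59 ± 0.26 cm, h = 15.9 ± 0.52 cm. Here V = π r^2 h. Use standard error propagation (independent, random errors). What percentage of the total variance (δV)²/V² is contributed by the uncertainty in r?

(δV/V)² = (2·δr/r)² + (1·δh/h)²
  r term: (2×0.0724)² = 0.0210
  h term: (1×0.0327)² = 0.00107
Total = 0.0221. Share from r = 0.0210/0.0221 = 0.951.

95.1%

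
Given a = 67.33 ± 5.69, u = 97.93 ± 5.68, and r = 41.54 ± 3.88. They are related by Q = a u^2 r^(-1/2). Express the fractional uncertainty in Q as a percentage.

Q is a product of powers, so relative uncertainties combine in quadrature:
  (1·δa/a)² = (1×0.0845)² = 0.00714;  (2·δu/u)² = (2×0.0580)² = 0.0135;  (−½·δr/r)² = (-0.5×0.0934)² = 0.00218
δQ/Q = √(0.0228) = 0.151

15.1%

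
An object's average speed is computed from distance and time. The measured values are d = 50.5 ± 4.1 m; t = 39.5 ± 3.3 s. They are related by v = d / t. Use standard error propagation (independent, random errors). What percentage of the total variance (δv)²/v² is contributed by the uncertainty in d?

(δv/v)² = (1·δd/d)² + (-1·δt/t)²
  d term: (1×0.0812)² = 0.00659
  t term: (-1×0.0835)² = 0.00698
Total = 0.0136. Share from d = 0.00659/0.0136 = 0.486.

48.6%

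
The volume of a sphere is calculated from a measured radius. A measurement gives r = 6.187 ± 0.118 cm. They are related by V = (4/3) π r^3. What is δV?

56.8 cm^3

V ∝ r^3, so δV/V = |3| · δr/r = 3 × 0.0191 = 0.0572.
V = 992.0 cm^3, so δV = 0.0572 × 992.0 = 56.8 cm^3.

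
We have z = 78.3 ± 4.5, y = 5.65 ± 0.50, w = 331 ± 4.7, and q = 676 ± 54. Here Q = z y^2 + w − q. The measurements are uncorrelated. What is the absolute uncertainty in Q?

Let p = z·y^2 = 2500. δp/p = √((1·δz/z)² + (2·δy/y)²) = √(0.00330 + 0.0313) = 0.186, so δp = 465.
Q = p + w − q: δQ = √(δp² + δw² + δq²) = √(2.16e+05 + 22.1 + 2920) = 468

468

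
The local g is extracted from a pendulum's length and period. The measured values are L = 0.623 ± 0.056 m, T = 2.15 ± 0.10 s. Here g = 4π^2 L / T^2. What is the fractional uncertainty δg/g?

Each factor contributes (exponent × relative error)² to (δg/g)²:
  (1·δL/L)² = (1×0.0899)² = 0.00808;  (-2·δT/T)² = (-2×0.0465)² = 0.00865
δg/g = √(0.0167) = 0.129

0.129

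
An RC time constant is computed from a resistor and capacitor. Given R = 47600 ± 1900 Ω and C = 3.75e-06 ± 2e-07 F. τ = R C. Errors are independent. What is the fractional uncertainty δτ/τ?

0.0666

Each factor contributes (exponent × relative error)² to (δτ/τ)²:
  (1·δR/R)² = (1×0.0399)² = 0.00159;  (1·δC/C)² = (1×0.0533)² = 0.00284
δτ/τ = √(0.00444) = 0.0666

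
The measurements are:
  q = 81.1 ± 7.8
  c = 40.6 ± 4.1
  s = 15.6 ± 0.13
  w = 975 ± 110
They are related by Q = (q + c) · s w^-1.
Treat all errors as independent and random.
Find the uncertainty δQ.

Let u = q + c = 122. δu = √(δq² + δc²) = √(60.8 + 16.8) = 8.81, so δu/u = 0.0724.
Q is then a monomial in u, s, w:
δQ/Q = √((δu/u)² + (1·δs/s)² + (-1·δw/w)²) = √(0.00524 + 6.94e-05 + 0.0127) = 0.134
Q = 1.95, so δQ = 0.134 × 1.95 = 0.262.

0.262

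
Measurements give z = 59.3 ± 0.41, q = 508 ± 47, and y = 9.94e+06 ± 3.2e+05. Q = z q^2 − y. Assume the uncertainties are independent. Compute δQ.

2.85e+06

Let p = z·q^2 = 1.53e+07. δp/p = √((1·δz/z)² + (2·δq/q)²) = √(4.78e-05 + 0.0342) = 0.185, so δp = 2.83e+06.
Q = p − y: δQ = √(δp² + δy²) = √(8.03e+12 + 1.02e+11) = 2.85e+06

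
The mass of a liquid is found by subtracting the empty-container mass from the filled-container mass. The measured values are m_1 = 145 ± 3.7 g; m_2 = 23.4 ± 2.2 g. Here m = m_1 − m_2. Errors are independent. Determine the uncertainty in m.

4.30 g

Each term contributes (cᵢ δxᵢ)² to (δm)²:
  (δm_1)² = 13.7;  (δm_2)² = 4.84
δm = √(18.5) = 4.30 g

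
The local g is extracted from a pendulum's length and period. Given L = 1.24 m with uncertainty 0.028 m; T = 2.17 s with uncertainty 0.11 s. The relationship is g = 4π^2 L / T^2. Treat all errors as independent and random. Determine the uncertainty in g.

1.08 m/s^2

g is a product of powers, so relative uncertainties combine in quadrature:
  (1·δL/L)² = (1×0.0226)² = 0.000510;  (-2·δT/T)² = (-2×0.0507)² = 0.0103
δg/g = √(0.0108) = 0.104
g = 10.4 m/s^2, so δg = 0.104 × 10.4 = 1.08 m/s^2.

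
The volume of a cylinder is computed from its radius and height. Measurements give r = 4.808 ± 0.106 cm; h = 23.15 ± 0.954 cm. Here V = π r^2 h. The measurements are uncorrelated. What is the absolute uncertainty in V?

For a monomial V ∝ r^2, h, fractional errors add in quadrature:
  (2·δr/r)² = (2×0.0220)² = 0.00194;  (1·δh/h)² = (1×0.0412)² = 0.00170
δV/V = √(0.00364) = 0.0604
V = 1681 cm^3, so δV = 0.0604 × 1681 = 101 cm^3.

101 cm^3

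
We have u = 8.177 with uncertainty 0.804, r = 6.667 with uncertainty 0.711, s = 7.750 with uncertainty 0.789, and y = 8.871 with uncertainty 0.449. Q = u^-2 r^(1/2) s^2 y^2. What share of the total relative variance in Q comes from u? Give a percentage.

(δQ/Q)² = (-2·δu/u)² + (½·δr/r)² + (2·δs/s)² + (2·δy/y)²
  u term: (-2×0.0983)² = 0.0387
  r term: (0.5×0.107)² = 0.00284
  s term: (2×0.102)² = 0.0415
  y term: (2×0.0506)² = 0.0102
Total = 0.0932. Share from u = 0.0387/0.0932 = 0.415.

41.5%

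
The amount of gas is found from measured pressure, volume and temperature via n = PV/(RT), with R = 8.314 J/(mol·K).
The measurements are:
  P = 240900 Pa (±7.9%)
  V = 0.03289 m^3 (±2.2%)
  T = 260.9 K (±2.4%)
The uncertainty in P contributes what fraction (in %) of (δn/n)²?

(δn/n)² = (1·δP/P)² + (1·δV/V)² + (-1·δT/T)²
  P term: (1×0.0790)² = 0.00624
  V term: (1×0.0220)² = 0.000484
  T term: (-1×0.0240)² = 0.000576
Total = 0.00730. Share from P = 0.00624/0.00730 = 0.855.

85.5%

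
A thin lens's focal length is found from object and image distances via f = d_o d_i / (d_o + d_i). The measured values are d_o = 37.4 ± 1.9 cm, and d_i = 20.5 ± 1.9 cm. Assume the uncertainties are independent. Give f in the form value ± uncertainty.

13.2 ± 0.828 cm

∂f/∂d_o = (d_i/(d_o+d_i))² = 0.125;  ∂f/∂d_i = (d_o/(d_o+d_i))² = 0.417
δf = √((∂f/∂d_o · δd_o)² + (∂f/∂d_i · δd_i)²) = √(0.0567 + 0.628) = 0.828 cm
f = 13.2 cm.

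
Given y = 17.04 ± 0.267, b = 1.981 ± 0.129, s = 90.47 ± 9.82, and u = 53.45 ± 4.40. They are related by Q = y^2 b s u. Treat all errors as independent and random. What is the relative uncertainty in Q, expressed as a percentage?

Products/powers → add relative errors in quadrature, weighted by exponent:
  (2·δy/y)² = (2×0.0157)² = 0.000982;  (1·δb/b)² = (1×0.0651)² = 0.00424;  (1·δs/s)² = (1×0.109)² = 0.0118;  (1·δu/u)² = (1×0.0823)² = 0.00678
δQ/Q = √(0.0238) = 0.154

15.4%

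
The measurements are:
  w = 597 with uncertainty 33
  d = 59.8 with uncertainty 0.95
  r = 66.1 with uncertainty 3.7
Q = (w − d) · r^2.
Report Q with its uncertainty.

(2.35 ± 0.300) × 10^6

Let u = w − d = 537. δu = √(δw² + δd²) = √(1090 + 0.902) = 33.0, so δu/u = 0.0615.
Q is then a monomial in u, r:
δQ/Q = √((δu/u)² + (2·δr/r)²) = √(0.00378 + 0.0125) = 0.128
Q = 2.35e+06, so δQ = 0.128 × 2.35e+06 = 3e+05.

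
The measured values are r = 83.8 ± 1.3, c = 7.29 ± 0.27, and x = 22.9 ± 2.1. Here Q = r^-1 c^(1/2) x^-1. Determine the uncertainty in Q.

0.000133

Products/powers → add relative errors in quadrature, weighted by exponent:
  (-1·δr/r)² = (-1×0.0155)² = 0.000241;  (½·δc/c)² = (0.5×0.0370)² = 0.000343;  (-1·δx/x)² = (-1×0.0917)² = 0.00841
δQ/Q = √(0.00899) = 0.0948
Q = 0.00141, so δQ = 0.0948 × 0.00141 = 0.000133.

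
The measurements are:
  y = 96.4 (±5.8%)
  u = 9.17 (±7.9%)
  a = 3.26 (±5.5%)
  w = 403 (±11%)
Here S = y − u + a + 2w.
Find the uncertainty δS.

88.8

For a sum/difference, combine absolute errors in quadrature:
  (δy)² = 31.3;  (δu)² = 0.525;  (δa)² = 0.0321;  (2·δw)² = 7860
δS = √(7890) = 88.8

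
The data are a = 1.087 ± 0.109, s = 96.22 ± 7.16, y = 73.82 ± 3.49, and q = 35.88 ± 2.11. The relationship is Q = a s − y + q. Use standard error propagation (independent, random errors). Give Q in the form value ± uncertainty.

66.65 ± 13.7

Let p = a·s = 104.6. δp/p = √((1·δa/a)² + (1·δs/s)²) = √(0.0101 + 0.00554) = 0.125, so δp = 13.1.
Q = p − y + q: δQ = √(δp² + δy² + δq²) = √(171 + 12.2 + 4.45) = 13.7
Q = 66.65.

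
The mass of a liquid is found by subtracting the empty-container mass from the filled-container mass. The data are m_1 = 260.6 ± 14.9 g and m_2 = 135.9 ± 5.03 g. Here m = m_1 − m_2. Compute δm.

Each term contributes (cᵢ δxᵢ)² to (δm)²:
  (δm_1)² = 222;  (δm_2)² = 25.3
δm = √(247) = 15.7 g

15.7 g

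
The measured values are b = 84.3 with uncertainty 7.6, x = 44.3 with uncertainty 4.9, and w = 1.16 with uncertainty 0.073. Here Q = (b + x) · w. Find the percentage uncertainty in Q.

Let u = b + x = 129. δu = √(δb² + δx²) = √(57.8 + 24.0) = 9.04, so δu/u = 0.0703.
Q is then a monomial in u, w:
δQ/Q = √((δu/u)² + (1·δw/w)²) = √(0.00494 + 0.00396) = 0.0944

9.44%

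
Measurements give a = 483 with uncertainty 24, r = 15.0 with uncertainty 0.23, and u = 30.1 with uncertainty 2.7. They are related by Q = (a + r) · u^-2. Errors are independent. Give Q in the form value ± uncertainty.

0.550 ± 0.102

Let w = a + r = 498. δw = √(δa² + δr²) = √(576 + 0.0529) = 24.0, so δw/w = 0.0482.
Q is then a monomial in w, u:
δQ/Q = √((δw/w)² + (-2·δu/u)²) = √(0.00232 + 0.0322) = 0.186
Q = 0.550, so δQ = 0.186 × 0.550 = 0.102.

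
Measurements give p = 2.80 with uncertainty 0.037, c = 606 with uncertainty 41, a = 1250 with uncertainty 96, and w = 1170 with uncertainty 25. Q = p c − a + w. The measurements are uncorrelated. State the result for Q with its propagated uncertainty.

1620 ± 153

Let h = p·c = 1700. δh/h = √((1·δp/p)² + (1·δc/c)²) = √(0.000175 + 0.00458) = 0.0689, so δh = 117.
Q = h − a + w: δQ = √(δh² + δa² + δw²) = √(13700 + 9220 + 625) = 153
Q = 1620.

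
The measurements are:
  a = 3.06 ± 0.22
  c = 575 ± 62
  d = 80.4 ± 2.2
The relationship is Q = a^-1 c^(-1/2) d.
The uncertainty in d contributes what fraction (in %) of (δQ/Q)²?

8.49%

(δQ/Q)² = (-1·δa/a)² + (−½·δc/c)² + (1·δd/d)²
  a term: (-1×0.0719)² = 0.00517
  c term: (-0.5×0.108)² = 0.00291
  d term: (1×0.0274)² = 0.000749
Total = 0.00882. Share from d = 0.000749/0.00882 = 0.0849.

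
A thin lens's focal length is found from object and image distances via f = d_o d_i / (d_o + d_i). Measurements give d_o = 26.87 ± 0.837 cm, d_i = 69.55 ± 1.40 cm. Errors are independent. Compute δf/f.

0.0232

∂f/∂d_o = (d_i/(d_o+d_i))² = 0.520;  ∂f/∂d_i = (d_o/(d_o+d_i))² = 0.0777
δf = √((∂f/∂d_o · δd_o)² + (∂f/∂d_i · δd_i)²) = √(0.190 + 0.0118) = 0.449 cm
f = 19.38 cm, so δf/f = 0.449/19.38 = 0.0232.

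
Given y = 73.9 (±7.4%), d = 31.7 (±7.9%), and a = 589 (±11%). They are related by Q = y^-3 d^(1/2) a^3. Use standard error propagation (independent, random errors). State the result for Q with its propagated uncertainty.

Relative error in a monomial: (δQ/Q)² = Σ (nᵢ · δxᵢ/xᵢ)².
  (-3·δy/y)² = (-3×0.0740)² = 0.0493;  (½·δd/d)² = (0.5×0.0790)² = 0.00156;  (3·δa/a)² = (3×0.110)² = 0.109
δQ/Q = √(0.160) = 0.400
Q = 2850, so δQ = 0.400 × 2850 = 1140.

2850 ± 1140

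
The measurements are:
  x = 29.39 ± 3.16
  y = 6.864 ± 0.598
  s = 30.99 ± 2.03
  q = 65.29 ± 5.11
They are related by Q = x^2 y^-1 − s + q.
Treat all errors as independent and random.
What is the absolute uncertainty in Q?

29.7

Let p = x^2·y^-1 = 125.8. δp/p = √((2·δx/x)² + (-1·δy/y)²) = √(0.0462 + 0.00759) = 0.232, so δp = 29.2.
Q = p − s + q: δQ = √(δp² + δs² + δq²) = √(852 + 4.12 + 26.1) = 29.7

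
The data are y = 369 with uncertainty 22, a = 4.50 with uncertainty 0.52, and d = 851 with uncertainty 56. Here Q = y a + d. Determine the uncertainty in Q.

Let p = y·a = 1660. δp/p = √((1·δy/y)² + (1·δa/a)²) = √(0.00355 + 0.0134) = 0.130, so δp = 216.
Q = p + d: δQ = √(δp² + δd²) = √(46600 + 3140) = 223

223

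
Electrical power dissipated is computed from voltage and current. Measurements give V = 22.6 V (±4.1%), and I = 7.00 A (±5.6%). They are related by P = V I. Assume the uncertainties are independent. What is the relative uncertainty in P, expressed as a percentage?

Relative error in a monomial: (δP/P)² = Σ (nᵢ · δxᵢ/xᵢ)².
  (1·δV/V)² = (1×0.0410)² = 0.00168;  (1·δI/I)² = (1×0.0560)² = 0.00314
δP/P = √(0.00482) = 0.0694

6.94%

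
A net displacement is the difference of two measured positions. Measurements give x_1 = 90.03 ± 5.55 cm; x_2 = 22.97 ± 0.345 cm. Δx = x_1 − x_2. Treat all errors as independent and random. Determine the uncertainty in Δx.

5.56 cm

Absolute uncertainties add in quadrature for a linear combination:
  (δx_1)² = 30.8;  (δx_2)² = 0.119
δΔx = √(30.9) = 5.56 cm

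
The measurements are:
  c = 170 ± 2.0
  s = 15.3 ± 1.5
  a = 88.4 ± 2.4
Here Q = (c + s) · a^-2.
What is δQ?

Let u = c + s = 185. δu = √(δc² + δs²) = √(4.00 + 2.25) = 2.50, so δu/u = 0.0135.
Q is then a monomial in u, a:
δQ/Q = √((δu/u)² + (-2·δa/a)²) = √(0.000182 + 0.00295) = 0.0559
Q = 0.0237, so δQ = 0.0559 × 0.0237 = 0.00133.

0.00133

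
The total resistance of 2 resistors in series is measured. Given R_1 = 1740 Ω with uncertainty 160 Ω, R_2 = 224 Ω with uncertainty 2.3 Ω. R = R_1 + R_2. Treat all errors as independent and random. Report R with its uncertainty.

1960 ± 160 Ω

Absolute uncertainties add in quadrature for a linear combination:
  (δR_1)² = 25600;  (δR_2)² = 5.29
δR = √(25600) = 160 Ω
R = 1960 Ω.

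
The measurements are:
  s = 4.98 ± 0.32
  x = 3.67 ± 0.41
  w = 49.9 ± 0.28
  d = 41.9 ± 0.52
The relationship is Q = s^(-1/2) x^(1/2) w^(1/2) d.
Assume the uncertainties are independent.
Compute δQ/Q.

0.0657

Since Q is a product/quotient, work with relative uncertainties:
  (−½·δs/s)² = (-0.5×0.0643)² = 0.00103;  (½·δx/x)² = (0.5×0.112)² = 0.00312;  (½·δw/w)² = (0.5×0.00561)² = 7.87e-06;  (1·δd/d)² = (1×0.0124)² = 0.000154
δQ/Q = √(0.00431) = 0.0657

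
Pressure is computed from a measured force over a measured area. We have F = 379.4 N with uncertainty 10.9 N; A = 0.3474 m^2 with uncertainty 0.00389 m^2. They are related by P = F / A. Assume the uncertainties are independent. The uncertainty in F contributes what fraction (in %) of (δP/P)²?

(δP/P)² = (1·δF/F)² + (-1·δA/A)²
  F term: (1×0.0287)² = 0.000825
  A term: (-1×0.0112)² = 0.000125
Total = 0.000951. Share from F = 0.000825/0.000951 = 0.868.

86.8%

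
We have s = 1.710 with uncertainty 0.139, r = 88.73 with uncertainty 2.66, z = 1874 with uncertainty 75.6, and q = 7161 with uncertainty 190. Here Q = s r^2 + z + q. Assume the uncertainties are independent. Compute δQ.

1380

Let p = s·r^2 = 13460. δp/p = √((1·δs/s)² + (2·δr/r)²) = √(0.00661 + 0.00359) = 0.101, so δp = 1360.
Q = p + z + q: δQ = √(δp² + δz² + δq²) = √(1.85e+06 + 5720 + 36100) = 1380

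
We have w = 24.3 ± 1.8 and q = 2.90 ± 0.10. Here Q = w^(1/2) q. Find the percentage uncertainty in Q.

5.06%

Q is a product of powers, so relative uncertainties combine in quadrature:
  (½·δw/w)² = (0.5×0.0741)² = 0.00137;  (1·δq/q)² = (1×0.0345)² = 0.00119
δQ/Q = √(0.00256) = 0.0506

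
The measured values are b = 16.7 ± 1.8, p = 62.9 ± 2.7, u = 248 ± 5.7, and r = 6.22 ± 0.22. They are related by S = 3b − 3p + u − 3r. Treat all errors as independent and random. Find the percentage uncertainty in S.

For a sum/difference, combine absolute errors in quadrature:
  (3·δb)² = 29.2;  (3·δp)² = 65.6;  (δu)² = 32.5;  (3·δr)² = 0.436
δS = √(128) = 11.3
S = 90.7, so δS/S = 11.3/90.7 = 0.125.

12.5%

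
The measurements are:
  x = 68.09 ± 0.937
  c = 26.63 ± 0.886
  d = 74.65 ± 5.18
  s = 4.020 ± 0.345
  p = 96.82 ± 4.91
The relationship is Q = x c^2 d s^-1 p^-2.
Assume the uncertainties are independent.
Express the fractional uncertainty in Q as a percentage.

Each factor contributes (exponent × relative error)² to (δQ/Q)²:
  (1·δx/x)² = (1×0.0138)² = 0.000189;  (2·δc/c)² = (2×0.0333)² = 0.00443;  (1·δd/d)² = (1×0.0694)² = 0.00482;  (-1·δs/s)² = (-1×0.0858)² = 0.00737;  (-2·δp/p)² = (-2×0.0507)² = 0.0103
δQ/Q = √(0.0271) = 0.165

16.5%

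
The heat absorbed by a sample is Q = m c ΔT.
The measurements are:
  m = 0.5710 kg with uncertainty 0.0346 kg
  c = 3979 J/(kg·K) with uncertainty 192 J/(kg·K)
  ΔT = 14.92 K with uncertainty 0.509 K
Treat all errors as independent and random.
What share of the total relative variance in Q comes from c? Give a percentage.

(δQ/Q)² = (1·δm/m)² + (1·δc/c)² + (1·δΔT/ΔT)²
  m term: (1×0.0606)² = 0.00367
  c term: (1×0.0483)² = 0.00233
  ΔT term: (1×0.0341)² = 0.00116
Total = 0.00716. Share from c = 0.00233/0.00716 = 0.325.

32.5%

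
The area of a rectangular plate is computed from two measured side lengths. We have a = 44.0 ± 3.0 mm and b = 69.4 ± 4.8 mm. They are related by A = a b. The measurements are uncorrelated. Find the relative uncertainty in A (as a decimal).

Relative error in a monomial: (δA/A)² = Σ (nᵢ · δxᵢ/xᵢ)².
  (1·δa/a)² = (1×0.0682)² = 0.00465;  (1·δb/b)² = (1×0.0692)² = 0.00478
δA/A = √(0.00943) = 0.0971

0.0971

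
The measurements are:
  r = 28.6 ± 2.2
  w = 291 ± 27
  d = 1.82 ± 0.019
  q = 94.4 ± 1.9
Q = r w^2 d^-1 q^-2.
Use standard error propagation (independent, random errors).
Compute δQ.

30.6

For a monomial Q ∝ r, w^2, d^-1, q^-2, fractional errors add in quadrature:
  (1·δr/r)² = (1×0.0769)² = 0.00592;  (2·δw/w)² = (2×0.0928)² = 0.0344;  (-1·δd/d)² = (-1×0.0104)² = 0.000109;  (-2·δq/q)² = (-2×0.0201)² = 0.00162
δQ/Q = √(0.0421) = 0.205
Q = 149, so δQ = 0.205 × 149 = 30.6.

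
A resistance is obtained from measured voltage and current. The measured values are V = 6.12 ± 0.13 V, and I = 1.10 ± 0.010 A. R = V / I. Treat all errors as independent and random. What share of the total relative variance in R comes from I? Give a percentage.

15.5%

(δR/R)² = (1·δV/V)² + (-1·δI/I)²
  V term: (1×0.0212)² = 0.000451
  I term: (-1×0.00909)² = 8.26e-05
Total = 0.000534. Share from I = 8.26e-05/0.000534 = 0.155.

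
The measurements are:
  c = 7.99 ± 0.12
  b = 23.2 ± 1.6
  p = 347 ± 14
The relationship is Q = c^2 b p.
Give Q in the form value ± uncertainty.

Products/powers → add relative errors in quadrature, weighted by exponent:
  (2·δc/c)² = (2×0.0150)² = 0.000902;  (1·δb/b)² = (1×0.0690)² = 0.00476;  (1·δp/p)² = (1×0.0403)² = 0.00163
δQ/Q = √(0.00729) = 0.0854
Q = 5.14e+05, so δQ = 0.0854 × 5.14e+05 = 43900.

(5.14 ± 0.439) × 10^5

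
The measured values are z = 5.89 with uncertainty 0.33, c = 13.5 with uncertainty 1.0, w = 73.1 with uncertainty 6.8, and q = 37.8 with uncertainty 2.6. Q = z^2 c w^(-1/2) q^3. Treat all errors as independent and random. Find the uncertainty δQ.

Q is a product of powers, so relative uncertainties combine in quadrature:
  (2·δz/z)² = (2×0.0560)² = 0.0126;  (1·δc/c)² = (1×0.0741)² = 0.00549;  (−½·δw/w)² = (-0.5×0.0930)² = 0.00216;  (3·δq/q)² = (3×0.0688)² = 0.0426
δQ/Q = √(0.0628) = 0.251
Q = 2.96e+06, so δQ = 0.251 × 2.96e+06 = 7.41e+05.

7.41e+05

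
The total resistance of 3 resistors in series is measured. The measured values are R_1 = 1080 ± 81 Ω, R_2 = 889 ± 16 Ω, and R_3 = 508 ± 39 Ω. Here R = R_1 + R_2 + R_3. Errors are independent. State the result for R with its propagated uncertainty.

2480 ± 91.3 Ω

Sums and differences: (δR)² = Σ (cᵢ δxᵢ)².
  (δR_1)² = 6560;  (δR_2)² = 256;  (δR_3)² = 1520
δR = √(8340) = 91.3 Ω
R = 2480 Ω.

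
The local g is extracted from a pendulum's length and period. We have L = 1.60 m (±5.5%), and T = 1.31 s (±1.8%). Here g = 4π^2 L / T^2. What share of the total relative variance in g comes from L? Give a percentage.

70.0%

(δg/g)² = (1·δL/L)² + (-2·δT/T)²
  L term: (1×0.0550)² = 0.00302
  T term: (-2×0.0180)² = 0.00130
Total = 0.00432. Share from L = 0.00302/0.00432 = 0.700.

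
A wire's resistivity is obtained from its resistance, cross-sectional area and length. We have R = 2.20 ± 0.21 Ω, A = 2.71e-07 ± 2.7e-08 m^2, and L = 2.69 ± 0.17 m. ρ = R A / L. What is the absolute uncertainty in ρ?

Products/powers → add relative errors in quadrature, weighted by exponent:
  (1·δR/R)² = (1×0.0955)² = 0.00911;  (1·δA/A)² = (1×0.0996)² = 0.00993;  (-1·δL/L)² = (-1×0.0632)² = 0.00399
δρ/ρ = √(0.0230) = 0.152
ρ = 2.22e-07 Ω·m, so δρ = 0.152 × 2.22e-07 = 3.36e-08 Ω·m.

3.36e-08 Ω·m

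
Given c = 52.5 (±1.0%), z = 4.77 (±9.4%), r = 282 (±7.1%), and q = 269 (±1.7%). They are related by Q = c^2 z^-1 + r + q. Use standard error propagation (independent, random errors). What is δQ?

59.2

Let p = c^2·z^-1 = 578. δp/p = √((2·δc/c)² + (-1·δz/z)²) = √(0.000400 + 0.00884) = 0.0961, so δp = 55.5.
Q = p + r + q: δQ = √(δp² + δr² + δq²) = √(3080 + 401 + 20.9) = 59.2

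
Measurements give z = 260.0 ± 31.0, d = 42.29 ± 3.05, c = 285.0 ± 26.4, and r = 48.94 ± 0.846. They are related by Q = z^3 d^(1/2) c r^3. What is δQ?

1.43e+15

Products/powers → add relative errors in quadrature, weighted by exponent:
  (3·δz/z)² = (3×0.119)² = 0.128;  (½·δd/d)² = (0.5×0.0721)² = 0.00130;  (1·δc/c)² = (1×0.0926)² = 0.00858;  (3·δr/r)² = (3×0.0173)² = 0.00269
δQ/Q = √(0.141) = 0.375
Q = 3.818e+15, so δQ = 0.375 × 3.818e+15 = 1.43e+15.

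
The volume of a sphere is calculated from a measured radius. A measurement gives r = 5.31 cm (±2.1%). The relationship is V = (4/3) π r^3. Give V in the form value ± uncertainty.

V ∝ r^3, so δV/V = |3| · δr/r = 3 × 0.0210 = 0.0630.
V = 627 cm^3, so δV = 0.0630 × 627 = 39.5 cm^3.

627 ± 39.5 cm^3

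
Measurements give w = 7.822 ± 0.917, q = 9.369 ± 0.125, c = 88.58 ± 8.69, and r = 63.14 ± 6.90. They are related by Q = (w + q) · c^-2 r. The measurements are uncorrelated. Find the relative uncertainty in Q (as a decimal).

Let u = w + q = 17.19. δu = √(δw² + δq²) = √(0.841 + 0.0156) = 0.925, so δu/u = 0.0538.
Q is then a monomial in u, c, r:
δQ/Q = √((δu/u)² + (-2·δc/c)² + (1·δr/r)²) = √(0.00290 + 0.0385 + 0.0119) = 0.231

0.231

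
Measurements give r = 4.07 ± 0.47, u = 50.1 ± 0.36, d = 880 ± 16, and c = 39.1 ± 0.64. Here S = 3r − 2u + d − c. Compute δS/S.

For a sum/difference, combine absolute errors in quadrature:
  (3·δr)² = 1.99;  (2·δu)² = 0.518;  (δd)² = 256;  (δc)² = 0.410
δS = √(259) = 16.1
S = 753, so δS/S = 16.1/753 = 0.0214.

0.0214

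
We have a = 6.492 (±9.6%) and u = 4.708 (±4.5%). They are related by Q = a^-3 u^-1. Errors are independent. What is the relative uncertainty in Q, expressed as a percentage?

29.1%

Relative error in a monomial: (δQ/Q)² = Σ (nᵢ · δxᵢ/xᵢ)².
  (-3·δa/a)² = (-3×0.0960)² = 0.0829;  (-1·δu/u)² = (-1×0.0450)² = 0.00202
δQ/Q = √(0.0850) = 0.291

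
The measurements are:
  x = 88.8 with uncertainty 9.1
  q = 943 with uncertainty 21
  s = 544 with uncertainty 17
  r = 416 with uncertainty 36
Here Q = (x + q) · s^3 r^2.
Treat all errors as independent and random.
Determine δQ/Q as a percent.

19.8%

Let u = x + q = 1030. δu = √(δx² + δq²) = √(82.8 + 441) = 22.9, so δu/u = 0.0222.
Q is then a monomial in u, s, r:
δQ/Q = √((δu/u)² + (3·δs/s)² + (2·δr/r)²) = √(0.000492 + 0.00879 + 0.0300) = 0.198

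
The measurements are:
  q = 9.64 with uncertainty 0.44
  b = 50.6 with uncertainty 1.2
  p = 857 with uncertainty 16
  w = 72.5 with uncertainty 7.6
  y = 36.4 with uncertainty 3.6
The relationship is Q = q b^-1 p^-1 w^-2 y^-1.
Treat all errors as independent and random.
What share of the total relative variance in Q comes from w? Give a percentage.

(δQ/Q)² = (1·δq/q)² + (-1·δb/b)² + (-1·δp/p)² + (-2·δw/w)² + (-1·δy/y)²
  q term: (1×0.0456)² = 0.00208
  b term: (-1×0.0237)² = 0.000562
  p term: (-1×0.0187)² = 0.000349
  w term: (-2×0.105)² = 0.0440
  y term: (-1×0.0989)² = 0.00978
Total = 0.0567. Share from w = 0.0440/0.0567 = 0.775.

77.5%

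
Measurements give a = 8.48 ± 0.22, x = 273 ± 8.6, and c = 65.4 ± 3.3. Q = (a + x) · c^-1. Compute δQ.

0.254

Let u = a + x = 281. δu = √(δa² + δx²) = √(0.0484 + 74.0) = 8.60, so δu/u = 0.0306.
Q is then a monomial in u, c:
δQ/Q = √((δu/u)² + (-1·δc/c)²) = √(0.000934 + 0.00255) = 0.0590
Q = 4.30, so δQ = 0.0590 × 4.30 = 0.254.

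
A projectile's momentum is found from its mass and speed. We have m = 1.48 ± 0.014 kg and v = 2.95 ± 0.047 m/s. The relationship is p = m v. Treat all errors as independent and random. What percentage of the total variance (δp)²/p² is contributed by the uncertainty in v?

(δp/p)² = (1·δm/m)² + (1·δv/v)²
  m term: (1×0.00946)² = 8.95e-05
  v term: (1×0.0159)² = 0.000254
Total = 0.000343. Share from v = 0.000254/0.000343 = 0.739.

73.9%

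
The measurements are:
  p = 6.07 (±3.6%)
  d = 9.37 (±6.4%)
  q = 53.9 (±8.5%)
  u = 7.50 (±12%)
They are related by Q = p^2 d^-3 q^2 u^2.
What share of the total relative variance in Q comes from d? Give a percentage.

(δQ/Q)² = (2·δp/p)² + (-3·δd/d)² + (2·δq/q)² + (2·δu/u)²
  p term: (2×0.0360)² = 0.00518
  d term: (-3×0.0640)² = 0.0369
  q term: (2×0.0850)² = 0.0289
  u term: (2×0.120)² = 0.0576
Total = 0.129. Share from d = 0.0369/0.129 = 0.287.

28.7%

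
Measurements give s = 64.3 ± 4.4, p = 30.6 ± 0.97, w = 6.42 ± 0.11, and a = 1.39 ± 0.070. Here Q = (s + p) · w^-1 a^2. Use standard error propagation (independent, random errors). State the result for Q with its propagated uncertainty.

28.6 ± 3.22

Let u = s + p = 94.9. δu = √(δs² + δp²) = √(19.4 + 0.941) = 4.51, so δu/u = 0.0475.
Q is then a monomial in u, w, a:
δQ/Q = √((δu/u)² + (-1·δw/w)² + (2·δa/a)²) = √(0.00225 + 0.000294 + 0.0101) = 0.113
Q = 28.6, so δQ = 0.113 × 28.6 = 3.22.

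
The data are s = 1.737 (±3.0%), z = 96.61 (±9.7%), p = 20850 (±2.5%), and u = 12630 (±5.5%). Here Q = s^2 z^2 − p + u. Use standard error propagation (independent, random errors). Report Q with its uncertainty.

19940 ± 5780

Let w = s^2·z^2 = 28160. δw/w = √((2·δs/s)² + (2·δz/z)²) = √(0.00360 + 0.0376) = 0.203, so δw = 5720.
Q = w − p + u: δQ = √(δw² + δp² + δu²) = √(3.27e+07 + 2.72e+05 + 4.83e+05) = 5780
Q = 19940.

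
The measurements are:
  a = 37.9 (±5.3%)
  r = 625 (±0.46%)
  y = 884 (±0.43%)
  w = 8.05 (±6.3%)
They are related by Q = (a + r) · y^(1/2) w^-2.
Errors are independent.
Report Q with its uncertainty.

304 ± 38.4

Let u = a + r = 663. δu = √(δa² + δr²) = √(4.03 + 8.27) = 3.51, so δu/u = 0.00529.
Q is then a monomial in u, y, w:
δQ/Q = √((δu/u)² + (½·δy/y)² + (-2·δw/w)²) = √(2.8e-05 + 4.62e-06 + 0.0159) = 0.126
Q = 304, so δQ = 0.126 × 304 = 38.4.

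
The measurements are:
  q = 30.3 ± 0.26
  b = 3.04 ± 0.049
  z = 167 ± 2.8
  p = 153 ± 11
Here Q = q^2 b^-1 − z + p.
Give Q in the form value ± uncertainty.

288 ± 13.4

Let w = q^2·b^-1 = 302. δw/w = √((2·δq/q)² + (-1·δb/b)²) = √(0.000295 + 0.000260) = 0.0235, so δw = 7.11.
Q = w − z + p: δQ = √(δw² + δz² + δp²) = √(50.6 + 7.84 + 121) = 13.4
Q = 288.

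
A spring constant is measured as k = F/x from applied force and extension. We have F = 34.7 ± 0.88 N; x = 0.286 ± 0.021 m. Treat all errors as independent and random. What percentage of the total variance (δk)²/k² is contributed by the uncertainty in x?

89.3%

(δk/k)² = (1·δF/F)² + (-1·δx/x)²
  F term: (1×0.0254)² = 0.000643
  x term: (-1×0.0734)² = 0.00539
Total = 0.00603. Share from x = 0.00539/0.00603 = 0.893.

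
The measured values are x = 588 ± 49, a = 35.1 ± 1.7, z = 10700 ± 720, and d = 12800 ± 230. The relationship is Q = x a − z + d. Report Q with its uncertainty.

Let p = x·a = 20600. δp/p = √((1·δx/x)² + (1·δa/a)²) = √(0.00694 + 0.00235) = 0.0964, so δp = 1990.
Q = p − z + d: δQ = √(δp² + δz² + δd²) = √(3.96e+06 + 5.18e+05 + 52900) = 2130
Q = 22700.

22700 ± 2130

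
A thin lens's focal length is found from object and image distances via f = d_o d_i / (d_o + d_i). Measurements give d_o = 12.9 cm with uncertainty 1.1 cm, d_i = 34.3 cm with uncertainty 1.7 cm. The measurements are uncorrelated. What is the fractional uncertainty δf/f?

0.0634

∂f/∂d_o = (d_i/(d_o+d_i))² = 0.528;  ∂f/∂d_i = (d_o/(d_o+d_i))² = 0.0747
δf = √((∂f/∂d_o · δd_o)² + (∂f/∂d_i · δd_i)²) = √(0.337 + 0.0161) = 0.595 cm
f = 9.37 cm, so δf/f = 0.595/9.37 = 0.0634.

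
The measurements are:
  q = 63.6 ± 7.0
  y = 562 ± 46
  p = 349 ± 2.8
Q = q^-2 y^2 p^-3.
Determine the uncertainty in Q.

5.06e-07

Products/powers → add relative errors in quadrature, weighted by exponent:
  (-2·δq/q)² = (-2×0.110)² = 0.0485;  (2·δy/y)² = (2×0.0819)² = 0.0268;  (-3·δp/p)² = (-3×0.00802)² = 0.000579
δQ/Q = √(0.0758) = 0.275
Q = 1.84e-06, so δQ = 0.275 × 1.84e-06 = 5.06e-07.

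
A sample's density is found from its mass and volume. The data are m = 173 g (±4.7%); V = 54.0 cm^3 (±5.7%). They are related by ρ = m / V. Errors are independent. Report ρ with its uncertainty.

3.20 ± 0.237 g/cm^3

For a monomial ρ ∝ m, V^-1, fractional errors add in quadrature:
  (1·δm/m)² = (1×0.0470)² = 0.00221;  (-1·δV/V)² = (-1×0.0570)² = 0.00325
δρ/ρ = √(0.00546) = 0.0739
ρ = 3.20 g/cm^3, so δρ = 0.0739 × 3.20 = 0.237 g/cm^3.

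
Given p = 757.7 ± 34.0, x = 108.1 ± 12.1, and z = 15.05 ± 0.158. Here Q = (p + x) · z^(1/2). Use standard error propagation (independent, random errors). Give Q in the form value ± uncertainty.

3359 ± 141

Let u = p + x = 865.8. δu = √(δp² + δx²) = √(1160 + 146) = 36.1, so δu/u = 0.0417.
Q is then a monomial in u, z:
δQ/Q = √((δu/u)² + (½·δz/z)²) = √(0.00174 + 2.76e-05) = 0.0420
Q = 3359, so δQ = 0.0420 × 3359 = 141.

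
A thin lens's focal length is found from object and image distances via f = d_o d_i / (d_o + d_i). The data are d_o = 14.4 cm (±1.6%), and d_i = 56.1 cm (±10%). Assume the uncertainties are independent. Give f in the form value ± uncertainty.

∂f/∂d_o = (d_i/(d_o+d_i))² = 0.633;  ∂f/∂d_i = (d_o/(d_o+d_i))² = 0.0417
δf = √((∂f/∂d_o · δd_o)² + (∂f/∂d_i · δd_i)²) = √(0.0213 + 0.0548) = 0.276 cm
f = 11.5 cm.

11.5 ± 0.276 cm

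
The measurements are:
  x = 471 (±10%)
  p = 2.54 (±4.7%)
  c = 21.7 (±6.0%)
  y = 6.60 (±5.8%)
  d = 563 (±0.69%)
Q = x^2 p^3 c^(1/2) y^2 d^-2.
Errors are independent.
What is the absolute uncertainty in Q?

635

For a monomial Q ∝ x^2, p^3, c^(1/2), y^2, d^-2, fractional errors add in quadrature:
  (2·δx/x)² = (2×0.100)² = 0.0400;  (3·δp/p)² = (3×0.0470)² = 0.0199;  (½·δc/c)² = (0.5×0.0600)² = 0.000900;  (2·δy/y)² = (2×0.0580)² = 0.0135;  (-2·δd/d)² = (-2×0.00690)² = 0.000190
δQ/Q = √(0.0744) = 0.273
Q = 2330, so δQ = 0.273 × 2330 = 635.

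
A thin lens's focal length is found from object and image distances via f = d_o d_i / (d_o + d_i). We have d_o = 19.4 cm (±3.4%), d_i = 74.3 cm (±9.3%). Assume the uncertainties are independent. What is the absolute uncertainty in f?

∂f/∂d_o = (d_i/(d_o+d_i))² = 0.629;  ∂f/∂d_i = (d_o/(d_o+d_i))² = 0.0429
δf = √((∂f/∂d_o · δd_o)² + (∂f/∂d_i · δd_i)²) = √(0.172 + 0.0877) = 0.510 cm

0.510 cm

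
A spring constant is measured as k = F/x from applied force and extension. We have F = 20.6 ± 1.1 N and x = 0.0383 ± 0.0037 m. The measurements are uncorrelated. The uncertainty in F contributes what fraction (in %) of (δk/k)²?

(δk/k)² = (1·δF/F)² + (-1·δx/x)²
  F term: (1×0.0534)² = 0.00285
  x term: (-1×0.0966)² = 0.00933
Total = 0.0122. Share from F = 0.00285/0.0122 = 0.234.

23.4%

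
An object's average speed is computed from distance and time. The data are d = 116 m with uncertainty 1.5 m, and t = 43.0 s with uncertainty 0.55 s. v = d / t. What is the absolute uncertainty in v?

0.0491 m/s

Products/powers → add relative errors in quadrature, weighted by exponent:
  (1·δd/d)² = (1×0.0129)² = 0.000167;  (-1·δt/t)² = (-1×0.0128)² = 0.000164
δv/v = √(0.000331) = 0.0182
v = 2.70 m/s, so δv = 0.0182 × 2.70 = 0.0491 m/s.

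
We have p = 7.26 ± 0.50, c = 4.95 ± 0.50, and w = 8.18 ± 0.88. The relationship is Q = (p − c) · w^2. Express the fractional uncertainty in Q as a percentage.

Let u = p − c = 2.31. δu = √(δp² + δc²) = √(0.250 + 0.250) = 0.707, so δu/u = 0.306.
Q is then a monomial in u, w:
δQ/Q = √((δu/u)² + (2·δw/w)²) = √(0.0937 + 0.0463) = 0.374

37.4%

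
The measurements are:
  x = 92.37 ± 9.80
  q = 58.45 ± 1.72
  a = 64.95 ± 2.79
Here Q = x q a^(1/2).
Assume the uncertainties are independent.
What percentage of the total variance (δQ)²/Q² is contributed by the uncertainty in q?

(δQ/Q)² = (1·δx/x)² + (1·δq/q)² + (½·δa/a)²
  x term: (1×0.106)² = 0.0113
  q term: (1×0.0294)² = 0.000866
  a term: (0.5×0.0430)² = 0.000461
Total = 0.0126. Share from q = 0.000866/0.0126 = 0.0688.

6.88%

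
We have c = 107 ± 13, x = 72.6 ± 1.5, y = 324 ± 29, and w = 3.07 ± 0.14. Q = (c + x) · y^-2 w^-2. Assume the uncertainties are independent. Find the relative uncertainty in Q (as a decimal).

Let u = c + x = 180. δu = √(δc² + δx²) = √(169 + 2.25) = 13.1, so δu/u = 0.0729.
Q is then a monomial in u, y, w:
δQ/Q = √((δu/u)² + (-2·δy/y)² + (-2·δw/w)²) = √(0.00531 + 0.0320 + 0.00832) = 0.214

0.214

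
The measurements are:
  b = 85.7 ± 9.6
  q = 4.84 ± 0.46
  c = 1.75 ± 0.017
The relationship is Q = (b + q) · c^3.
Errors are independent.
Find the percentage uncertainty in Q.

Let u = b + q = 90.5. δu = √(δb² + δq²) = √(92.2 + 0.212) = 9.61, so δu/u = 0.106.
Q is then a monomial in u, c:
δQ/Q = √((δu/u)² + (3·δc/c)²) = √(0.0113 + 0.000849) = 0.110

11.0%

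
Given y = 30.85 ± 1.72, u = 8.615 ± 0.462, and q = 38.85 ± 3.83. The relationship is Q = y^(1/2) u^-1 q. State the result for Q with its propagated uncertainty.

25.05 ± 2.90

Each factor contributes (exponent × relative error)² to (δQ/Q)²:
  (½·δy/y)² = (0.5×0.0558)² = 0.000777;  (-1·δu/u)² = (-1×0.0536)² = 0.00288;  (1·δq/q)² = (1×0.0986)² = 0.00972
δQ/Q = √(0.0134) = 0.116
Q = 25.05, so δQ = 0.116 × 25.05 = 2.90.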